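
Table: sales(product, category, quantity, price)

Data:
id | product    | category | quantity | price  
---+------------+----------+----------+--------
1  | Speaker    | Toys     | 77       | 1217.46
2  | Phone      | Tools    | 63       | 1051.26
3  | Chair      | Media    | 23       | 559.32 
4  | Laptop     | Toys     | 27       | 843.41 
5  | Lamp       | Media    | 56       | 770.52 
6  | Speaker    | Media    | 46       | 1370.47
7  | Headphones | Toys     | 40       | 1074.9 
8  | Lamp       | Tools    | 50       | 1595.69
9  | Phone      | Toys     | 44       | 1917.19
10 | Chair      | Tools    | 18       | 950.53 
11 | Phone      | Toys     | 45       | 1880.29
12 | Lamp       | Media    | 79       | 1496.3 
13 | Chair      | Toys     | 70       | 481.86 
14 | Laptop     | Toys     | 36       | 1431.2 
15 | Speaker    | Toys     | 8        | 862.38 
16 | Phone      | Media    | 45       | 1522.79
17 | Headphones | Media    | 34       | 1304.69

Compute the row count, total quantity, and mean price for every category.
SELECT category,
       COUNT(*) as cnt,
       SUM(quantity) as total_quantity,
       AVG(price) as avg_price
FROM sales
GROUP BY category

Result:
  Media: 6 records, 283 total quantity, 1170.68 avg price
  Tools: 3 records, 131 total quantity, 1199.16 avg price
  Toys: 8 records, 347 total quantity, 1213.59 avg price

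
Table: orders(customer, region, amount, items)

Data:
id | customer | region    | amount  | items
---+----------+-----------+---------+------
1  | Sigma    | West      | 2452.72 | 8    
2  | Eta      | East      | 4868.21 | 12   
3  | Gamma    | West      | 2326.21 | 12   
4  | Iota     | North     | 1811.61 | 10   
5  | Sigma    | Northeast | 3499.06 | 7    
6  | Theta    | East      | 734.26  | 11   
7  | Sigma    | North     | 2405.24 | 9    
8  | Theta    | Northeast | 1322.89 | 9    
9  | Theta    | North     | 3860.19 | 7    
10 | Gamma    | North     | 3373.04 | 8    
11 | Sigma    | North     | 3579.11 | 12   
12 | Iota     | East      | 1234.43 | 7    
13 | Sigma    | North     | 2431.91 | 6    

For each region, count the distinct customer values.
SELECT region, COUNT(DISTINCT customer)
FROM orders
GROUP BY region

Result:
  East: 3 distinct
  North: 4 distinct
  Northeast: 2 distinct
  West: 2 distinct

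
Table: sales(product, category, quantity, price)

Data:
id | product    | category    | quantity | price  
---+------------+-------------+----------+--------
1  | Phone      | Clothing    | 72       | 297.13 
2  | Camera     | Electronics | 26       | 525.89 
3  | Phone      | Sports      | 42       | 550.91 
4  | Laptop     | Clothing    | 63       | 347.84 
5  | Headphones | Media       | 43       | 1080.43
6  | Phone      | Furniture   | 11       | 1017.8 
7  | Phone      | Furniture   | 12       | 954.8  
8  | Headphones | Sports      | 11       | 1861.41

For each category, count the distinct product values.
SELECT category, COUNT(DISTINCT product)
FROM sales
GROUP BY category

Result:
  Clothing: 2 distinct
  Electronics: 1 distinct
  Furniture: 1 distinct
  Media: 1 distinct
  Sports: 2 distinct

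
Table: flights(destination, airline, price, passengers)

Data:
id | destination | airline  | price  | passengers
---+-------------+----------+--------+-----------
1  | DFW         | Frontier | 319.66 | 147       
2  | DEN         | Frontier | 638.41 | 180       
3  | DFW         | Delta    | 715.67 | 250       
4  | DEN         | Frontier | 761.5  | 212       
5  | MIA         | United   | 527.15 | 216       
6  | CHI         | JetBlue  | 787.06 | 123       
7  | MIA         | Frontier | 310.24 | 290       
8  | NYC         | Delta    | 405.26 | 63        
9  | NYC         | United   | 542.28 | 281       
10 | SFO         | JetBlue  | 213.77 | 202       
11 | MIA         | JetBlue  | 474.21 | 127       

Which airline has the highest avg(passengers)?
SELECT airline, AVG(passengers) as val
FROM flights
GROUP BY airline
ORDER BY val DESC
LIMIT 1

Result: United with avg(passengers) = 248.50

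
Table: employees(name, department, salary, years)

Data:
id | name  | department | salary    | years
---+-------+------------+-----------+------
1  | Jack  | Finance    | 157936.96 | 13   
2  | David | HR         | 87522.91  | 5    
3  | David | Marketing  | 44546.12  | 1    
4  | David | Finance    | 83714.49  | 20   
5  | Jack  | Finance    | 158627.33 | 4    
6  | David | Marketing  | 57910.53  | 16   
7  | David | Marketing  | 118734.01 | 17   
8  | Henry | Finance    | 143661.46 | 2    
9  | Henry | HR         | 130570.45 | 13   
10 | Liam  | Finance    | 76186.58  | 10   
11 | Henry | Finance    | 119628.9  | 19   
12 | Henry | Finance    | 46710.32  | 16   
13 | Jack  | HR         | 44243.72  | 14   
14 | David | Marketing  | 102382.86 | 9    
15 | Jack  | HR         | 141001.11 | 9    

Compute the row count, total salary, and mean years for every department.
SELECT department,
       COUNT(*) as cnt,
       SUM(salary) as total_salary,
       AVG(years) as avg_years
FROM employees
GROUP BY department

Result:
  Finance: 7 records, 786466.04 total salary, 12.00 avg years
  HR: 4 records, 403338.19 total salary, 10.25 avg years
  Marketing: 4 records, 323573.52 total salary, 10.75 avg years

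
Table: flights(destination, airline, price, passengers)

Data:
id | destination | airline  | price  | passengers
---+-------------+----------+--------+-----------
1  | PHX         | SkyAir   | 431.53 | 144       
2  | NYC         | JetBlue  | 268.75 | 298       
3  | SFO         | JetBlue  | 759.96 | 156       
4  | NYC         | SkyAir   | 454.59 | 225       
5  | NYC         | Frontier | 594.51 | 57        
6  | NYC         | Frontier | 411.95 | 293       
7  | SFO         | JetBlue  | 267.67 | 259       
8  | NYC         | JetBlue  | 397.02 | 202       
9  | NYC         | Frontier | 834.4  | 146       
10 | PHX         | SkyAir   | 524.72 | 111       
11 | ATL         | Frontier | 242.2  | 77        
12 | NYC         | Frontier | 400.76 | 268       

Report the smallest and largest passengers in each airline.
SELECT airline, MIN(passengers), MAX(passengers)
FROM flights
GROUP BY airline

Result:
  Frontier: min=57, max=293
  JetBlue: min=156, max=298
  SkyAir: min=111, max=225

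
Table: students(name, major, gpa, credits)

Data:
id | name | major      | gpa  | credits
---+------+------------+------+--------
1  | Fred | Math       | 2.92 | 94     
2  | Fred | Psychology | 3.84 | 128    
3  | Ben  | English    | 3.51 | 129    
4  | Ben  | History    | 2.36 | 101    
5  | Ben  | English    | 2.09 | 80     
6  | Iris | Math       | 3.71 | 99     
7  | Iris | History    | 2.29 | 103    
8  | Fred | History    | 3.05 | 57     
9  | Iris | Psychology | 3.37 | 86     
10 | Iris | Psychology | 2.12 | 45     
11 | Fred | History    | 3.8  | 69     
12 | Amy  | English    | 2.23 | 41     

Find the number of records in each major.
SELECT major, COUNT(*) as count
FROM students
GROUP BY major

Result:
  English: 3
  History: 4
  Math: 2
  Psychology: 3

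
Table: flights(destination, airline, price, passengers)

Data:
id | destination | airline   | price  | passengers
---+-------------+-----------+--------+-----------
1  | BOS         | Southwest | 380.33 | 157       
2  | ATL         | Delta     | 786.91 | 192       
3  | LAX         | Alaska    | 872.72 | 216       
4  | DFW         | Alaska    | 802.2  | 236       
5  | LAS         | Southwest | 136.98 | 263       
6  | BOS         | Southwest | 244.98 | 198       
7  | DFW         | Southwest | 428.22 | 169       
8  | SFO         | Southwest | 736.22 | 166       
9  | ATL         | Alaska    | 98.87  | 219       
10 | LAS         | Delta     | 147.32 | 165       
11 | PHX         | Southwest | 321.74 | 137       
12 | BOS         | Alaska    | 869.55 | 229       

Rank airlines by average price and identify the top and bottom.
SELECT airline, AVG(price)
FROM flights
GROUP BY airline
ORDER BY AVG(price)

All groups:
  Southwest: 374.75
  Delta: 467.12
  Alaska: 660.84

Highest: Alaska (660.84)
Lowest: Southwest (374.75)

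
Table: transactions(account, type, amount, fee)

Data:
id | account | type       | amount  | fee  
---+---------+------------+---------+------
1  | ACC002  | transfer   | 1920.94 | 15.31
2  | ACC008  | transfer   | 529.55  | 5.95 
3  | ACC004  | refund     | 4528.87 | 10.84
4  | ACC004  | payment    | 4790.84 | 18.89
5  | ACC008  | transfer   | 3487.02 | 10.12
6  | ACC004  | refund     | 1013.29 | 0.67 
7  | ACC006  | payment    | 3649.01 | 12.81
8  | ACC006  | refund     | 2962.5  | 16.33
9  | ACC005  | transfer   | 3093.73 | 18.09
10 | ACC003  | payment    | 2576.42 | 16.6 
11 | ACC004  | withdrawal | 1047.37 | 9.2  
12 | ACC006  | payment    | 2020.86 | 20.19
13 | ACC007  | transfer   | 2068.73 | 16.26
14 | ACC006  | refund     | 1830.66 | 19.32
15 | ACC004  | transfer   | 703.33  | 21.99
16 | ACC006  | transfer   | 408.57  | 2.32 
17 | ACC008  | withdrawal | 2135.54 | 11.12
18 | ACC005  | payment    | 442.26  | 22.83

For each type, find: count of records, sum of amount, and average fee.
SELECT type,
       COUNT(*) as cnt,
       SUM(amount) as total_amount,
       AVG(fee) as avg_fee
FROM transactions
GROUP BY type

Result:
  payment: 5 records, 13479.39 total amount, 18.26 avg fee
  refund: 4 records, 10335.32 total amount, 11.79 avg fee
  transfer: 7 records, 12211.87 total amount, 12.86 avg fee
  withdrawal: 2 records, 3182.91 total amount, 10.16 avg fee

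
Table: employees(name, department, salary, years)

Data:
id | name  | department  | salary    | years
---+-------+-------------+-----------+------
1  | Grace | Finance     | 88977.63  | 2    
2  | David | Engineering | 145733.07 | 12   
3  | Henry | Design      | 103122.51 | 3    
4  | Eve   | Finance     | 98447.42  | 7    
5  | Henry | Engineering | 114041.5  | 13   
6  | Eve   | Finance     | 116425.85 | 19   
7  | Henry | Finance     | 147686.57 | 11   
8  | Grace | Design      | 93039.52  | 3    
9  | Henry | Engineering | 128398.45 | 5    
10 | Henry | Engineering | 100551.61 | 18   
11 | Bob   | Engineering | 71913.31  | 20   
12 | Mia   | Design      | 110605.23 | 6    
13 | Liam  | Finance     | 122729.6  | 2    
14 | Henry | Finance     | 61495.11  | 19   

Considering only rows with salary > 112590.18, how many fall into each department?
SELECT department, COUNT(*)
FROM employees
WHERE salary > 112590.18
GROUP BY department

Note: WHERE filters rows before grouping.

Result:
  Engineering: 3
  Finance: 3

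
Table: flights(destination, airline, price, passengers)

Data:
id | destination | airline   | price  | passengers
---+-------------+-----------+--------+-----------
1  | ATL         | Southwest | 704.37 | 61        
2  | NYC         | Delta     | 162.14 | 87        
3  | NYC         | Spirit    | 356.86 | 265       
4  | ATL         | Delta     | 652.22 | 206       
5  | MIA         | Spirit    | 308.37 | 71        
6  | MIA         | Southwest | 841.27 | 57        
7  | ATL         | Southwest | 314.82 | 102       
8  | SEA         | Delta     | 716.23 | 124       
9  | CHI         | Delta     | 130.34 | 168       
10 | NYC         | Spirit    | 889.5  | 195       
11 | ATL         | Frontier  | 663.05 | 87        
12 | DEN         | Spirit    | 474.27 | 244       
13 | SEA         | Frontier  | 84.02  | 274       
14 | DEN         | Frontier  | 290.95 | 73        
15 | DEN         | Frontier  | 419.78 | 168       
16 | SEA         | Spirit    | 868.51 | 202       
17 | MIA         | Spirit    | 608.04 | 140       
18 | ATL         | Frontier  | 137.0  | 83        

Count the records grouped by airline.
SELECT airline, COUNT(*) as count
FROM flights
GROUP BY airline

Result:
  Delta: 4
  Frontier: 5
  Southwest: 3
  Spirit: 6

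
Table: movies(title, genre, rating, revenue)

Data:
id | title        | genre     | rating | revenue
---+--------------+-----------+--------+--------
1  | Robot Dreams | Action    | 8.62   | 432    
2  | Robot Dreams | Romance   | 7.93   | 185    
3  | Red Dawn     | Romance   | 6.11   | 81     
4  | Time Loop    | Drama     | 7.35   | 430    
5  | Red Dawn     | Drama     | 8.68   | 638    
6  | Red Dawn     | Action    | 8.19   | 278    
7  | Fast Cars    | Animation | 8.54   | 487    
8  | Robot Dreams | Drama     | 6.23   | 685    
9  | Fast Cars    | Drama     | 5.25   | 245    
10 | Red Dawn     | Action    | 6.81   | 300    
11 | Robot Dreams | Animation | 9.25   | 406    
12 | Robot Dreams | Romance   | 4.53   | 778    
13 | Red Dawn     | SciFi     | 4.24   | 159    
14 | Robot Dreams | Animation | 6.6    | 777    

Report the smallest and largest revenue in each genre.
SELECT genre, MIN(revenue), MAX(revenue)
FROM movies
GROUP BY genre

Result:
  Action: min=278, max=432
  Animation: min=406, max=777
  Drama: min=245, max=685
  Romance: min=81, max=778
  SciFi: min=159, max=159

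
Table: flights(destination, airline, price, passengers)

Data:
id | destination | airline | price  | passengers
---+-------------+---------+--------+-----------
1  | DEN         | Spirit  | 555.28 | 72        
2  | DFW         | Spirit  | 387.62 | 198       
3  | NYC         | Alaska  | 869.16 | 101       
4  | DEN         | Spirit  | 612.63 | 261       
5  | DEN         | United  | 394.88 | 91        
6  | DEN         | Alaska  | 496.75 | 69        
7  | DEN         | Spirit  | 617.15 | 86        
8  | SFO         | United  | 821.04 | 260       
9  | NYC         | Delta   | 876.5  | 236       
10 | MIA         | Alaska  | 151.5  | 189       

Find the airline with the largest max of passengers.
SELECT airline, MAX(passengers) as val
FROM flights
GROUP BY airline
ORDER BY val DESC
LIMIT 1

Result: Spirit with max(passengers) = 261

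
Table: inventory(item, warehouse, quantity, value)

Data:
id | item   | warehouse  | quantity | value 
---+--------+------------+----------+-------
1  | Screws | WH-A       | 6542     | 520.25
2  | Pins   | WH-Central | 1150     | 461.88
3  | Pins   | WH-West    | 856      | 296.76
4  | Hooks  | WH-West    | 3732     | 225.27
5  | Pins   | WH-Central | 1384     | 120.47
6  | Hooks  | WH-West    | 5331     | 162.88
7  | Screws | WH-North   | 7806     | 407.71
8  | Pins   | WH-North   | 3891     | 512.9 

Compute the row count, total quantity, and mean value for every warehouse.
SELECT warehouse,
       COUNT(*) as cnt,
       SUM(quantity) as total_quantity,
       AVG(value) as avg_value
FROM inventory
GROUP BY warehouse

Result:
  WH-A: 1 records, 6542 total quantity, 520.25 avg value
  WH-Central: 2 records, 2534 total quantity, 291.18 avg value
  WH-North: 2 records, 11697 total quantity, 460.31 avg value
  WH-West: 3 records, 9919 total quantity, 228.30 avg value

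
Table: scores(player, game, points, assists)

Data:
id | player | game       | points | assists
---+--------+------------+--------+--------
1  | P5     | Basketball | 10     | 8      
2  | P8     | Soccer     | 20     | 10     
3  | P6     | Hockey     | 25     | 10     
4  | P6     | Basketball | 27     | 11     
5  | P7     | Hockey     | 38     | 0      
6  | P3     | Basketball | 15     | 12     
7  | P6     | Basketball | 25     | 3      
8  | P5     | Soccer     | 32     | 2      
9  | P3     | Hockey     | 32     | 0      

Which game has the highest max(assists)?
SELECT game, MAX(assists) as val
FROM scores
GROUP BY game
ORDER BY val DESC
LIMIT 1

Result: Basketball with max(assists) = 12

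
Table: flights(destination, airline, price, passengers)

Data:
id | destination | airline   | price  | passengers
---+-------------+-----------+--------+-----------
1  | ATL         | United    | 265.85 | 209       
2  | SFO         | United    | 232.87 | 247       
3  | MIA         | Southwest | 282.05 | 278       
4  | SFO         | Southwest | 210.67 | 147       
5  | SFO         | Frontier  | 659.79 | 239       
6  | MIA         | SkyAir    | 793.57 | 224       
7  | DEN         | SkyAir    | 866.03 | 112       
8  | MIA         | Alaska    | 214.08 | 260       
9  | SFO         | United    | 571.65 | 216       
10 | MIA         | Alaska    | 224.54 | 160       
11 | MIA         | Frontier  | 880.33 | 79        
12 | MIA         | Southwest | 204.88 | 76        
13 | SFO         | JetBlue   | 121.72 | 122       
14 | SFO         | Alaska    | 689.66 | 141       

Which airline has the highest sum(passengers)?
SELECT airline, SUM(passengers) as val
FROM flights
GROUP BY airline
ORDER BY val DESC
LIMIT 1

Result: United with sum(passengers) = 672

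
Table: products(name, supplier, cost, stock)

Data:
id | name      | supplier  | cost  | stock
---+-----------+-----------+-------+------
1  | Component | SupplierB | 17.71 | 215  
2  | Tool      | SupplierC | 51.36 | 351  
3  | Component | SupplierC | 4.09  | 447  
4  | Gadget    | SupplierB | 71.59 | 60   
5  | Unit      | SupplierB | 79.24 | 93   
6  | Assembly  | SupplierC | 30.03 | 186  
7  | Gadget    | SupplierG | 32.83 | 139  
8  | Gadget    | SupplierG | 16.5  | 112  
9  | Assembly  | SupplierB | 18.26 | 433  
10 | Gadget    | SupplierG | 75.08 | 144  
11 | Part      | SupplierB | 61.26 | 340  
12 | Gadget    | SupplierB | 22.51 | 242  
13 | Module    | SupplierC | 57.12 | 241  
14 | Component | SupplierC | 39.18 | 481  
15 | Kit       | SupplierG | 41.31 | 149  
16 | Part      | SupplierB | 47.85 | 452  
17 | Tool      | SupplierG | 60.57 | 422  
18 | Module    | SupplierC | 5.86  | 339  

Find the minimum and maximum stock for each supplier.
SELECT supplier, MIN(stock), MAX(stock)
FROM products
GROUP BY supplier

Result:
  SupplierB: min=60, max=452
  SupplierC: min=186, max=481
  SupplierG: min=112, max=422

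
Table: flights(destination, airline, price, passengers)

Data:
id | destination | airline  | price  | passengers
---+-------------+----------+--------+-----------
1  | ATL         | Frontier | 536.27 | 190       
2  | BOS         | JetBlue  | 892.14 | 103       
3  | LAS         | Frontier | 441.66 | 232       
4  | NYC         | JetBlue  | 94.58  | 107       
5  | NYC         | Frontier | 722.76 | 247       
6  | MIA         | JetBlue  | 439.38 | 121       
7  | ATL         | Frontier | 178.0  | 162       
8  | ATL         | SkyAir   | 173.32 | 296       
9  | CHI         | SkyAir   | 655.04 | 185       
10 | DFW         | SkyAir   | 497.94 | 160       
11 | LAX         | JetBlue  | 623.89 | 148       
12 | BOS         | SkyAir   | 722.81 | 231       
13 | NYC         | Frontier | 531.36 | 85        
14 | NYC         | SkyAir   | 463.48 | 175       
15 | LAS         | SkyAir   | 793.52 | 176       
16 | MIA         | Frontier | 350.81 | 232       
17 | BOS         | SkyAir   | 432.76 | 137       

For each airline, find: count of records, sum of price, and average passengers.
SELECT airline,
       COUNT(*) as cnt,
       SUM(price) as total_price,
       AVG(passengers) as avg_passengers
FROM flights
GROUP BY airline

Result:
  Frontier: 6 records, 2760.86 total price, 191.33 avg passengers
  JetBlue: 4 records, 2049.99 total price, 119.75 avg passengers
  SkyAir: 7 records, 3738.87 total price, 194.29 avg passengers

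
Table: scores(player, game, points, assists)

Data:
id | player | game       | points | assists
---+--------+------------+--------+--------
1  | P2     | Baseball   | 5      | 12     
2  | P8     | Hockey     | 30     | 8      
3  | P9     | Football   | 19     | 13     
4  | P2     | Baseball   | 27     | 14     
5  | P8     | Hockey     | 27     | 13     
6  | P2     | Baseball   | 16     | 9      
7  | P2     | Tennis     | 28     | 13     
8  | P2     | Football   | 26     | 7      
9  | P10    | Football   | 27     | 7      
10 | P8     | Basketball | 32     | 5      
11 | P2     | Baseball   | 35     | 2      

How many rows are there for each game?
SELECT game, COUNT(*) as count
FROM scores
GROUP BY game

Result:
  Baseball: 4
  Basketball: 1
  Football: 3
  Hockey: 2
  Tennis: 1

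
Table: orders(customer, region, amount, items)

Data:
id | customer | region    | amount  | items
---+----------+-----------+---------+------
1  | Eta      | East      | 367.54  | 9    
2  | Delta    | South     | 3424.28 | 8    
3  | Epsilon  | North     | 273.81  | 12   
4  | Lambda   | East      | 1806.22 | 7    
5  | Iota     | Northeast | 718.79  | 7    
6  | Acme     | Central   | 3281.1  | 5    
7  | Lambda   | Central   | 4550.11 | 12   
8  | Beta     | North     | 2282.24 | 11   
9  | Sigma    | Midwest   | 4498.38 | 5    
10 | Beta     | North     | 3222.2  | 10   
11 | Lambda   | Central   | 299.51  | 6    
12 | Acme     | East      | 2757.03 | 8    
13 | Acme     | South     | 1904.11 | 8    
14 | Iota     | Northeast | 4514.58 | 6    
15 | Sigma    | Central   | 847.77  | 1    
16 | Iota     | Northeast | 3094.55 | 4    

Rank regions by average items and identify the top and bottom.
SELECT region, AVG(items)
FROM orders
GROUP BY region
ORDER BY AVG(items)

All groups:
  Midwest: 5.00
  Northeast: 5.67
  Central: 6.00
  East: 8.00
  South: 8.00
  North: 11.00

Highest: North (11.00)
Lowest: Midwest (5.00)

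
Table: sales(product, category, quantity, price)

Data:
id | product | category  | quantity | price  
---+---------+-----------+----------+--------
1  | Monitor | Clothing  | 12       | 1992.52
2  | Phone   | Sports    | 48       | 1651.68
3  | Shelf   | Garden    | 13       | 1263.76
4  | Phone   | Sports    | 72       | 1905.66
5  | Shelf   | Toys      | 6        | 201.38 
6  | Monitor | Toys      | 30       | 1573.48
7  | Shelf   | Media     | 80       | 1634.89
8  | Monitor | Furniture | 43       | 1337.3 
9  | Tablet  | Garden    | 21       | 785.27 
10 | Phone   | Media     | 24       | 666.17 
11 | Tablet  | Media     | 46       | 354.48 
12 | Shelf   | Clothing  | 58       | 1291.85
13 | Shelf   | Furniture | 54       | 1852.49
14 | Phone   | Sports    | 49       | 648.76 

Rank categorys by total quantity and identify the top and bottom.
SELECT category, SUM(quantity)
FROM sales
GROUP BY category
ORDER BY SUM(quantity)

All groups:
  Garden: 34
  Toys: 36
  Clothing: 70
  Furniture: 97
  Media: 150
  Sports: 169

Highest: Sports (169)
Lowest: Garden (34)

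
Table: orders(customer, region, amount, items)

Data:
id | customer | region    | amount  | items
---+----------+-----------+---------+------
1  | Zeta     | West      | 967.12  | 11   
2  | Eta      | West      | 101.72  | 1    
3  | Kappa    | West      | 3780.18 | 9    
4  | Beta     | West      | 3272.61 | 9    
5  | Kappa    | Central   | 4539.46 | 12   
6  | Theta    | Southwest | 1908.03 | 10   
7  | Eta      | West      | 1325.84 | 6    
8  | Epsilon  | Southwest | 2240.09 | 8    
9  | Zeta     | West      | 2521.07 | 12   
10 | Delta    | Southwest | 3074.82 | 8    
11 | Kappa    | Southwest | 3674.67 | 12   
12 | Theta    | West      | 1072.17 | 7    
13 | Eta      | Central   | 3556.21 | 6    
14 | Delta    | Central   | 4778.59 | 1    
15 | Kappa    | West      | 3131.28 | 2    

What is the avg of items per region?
SELECT region, AVG(items) as result
FROM orders
GROUP BY region

Result:
  Central: 6.33
  Southwest: 9.50
  West: 7.13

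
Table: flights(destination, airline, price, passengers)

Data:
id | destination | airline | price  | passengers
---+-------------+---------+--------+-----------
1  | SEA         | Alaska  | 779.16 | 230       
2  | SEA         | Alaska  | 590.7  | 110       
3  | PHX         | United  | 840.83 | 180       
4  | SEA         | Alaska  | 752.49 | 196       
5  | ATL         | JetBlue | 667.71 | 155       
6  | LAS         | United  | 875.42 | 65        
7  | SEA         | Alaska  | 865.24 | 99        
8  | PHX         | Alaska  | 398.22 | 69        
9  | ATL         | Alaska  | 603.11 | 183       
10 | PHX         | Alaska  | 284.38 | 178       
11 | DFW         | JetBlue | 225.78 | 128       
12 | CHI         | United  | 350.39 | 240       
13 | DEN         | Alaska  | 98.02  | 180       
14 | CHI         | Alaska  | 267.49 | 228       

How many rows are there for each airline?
SELECT airline, COUNT(*) as count
FROM flights
GROUP BY airline

Result:
  Alaska: 9
  JetBlue: 2
  United: 3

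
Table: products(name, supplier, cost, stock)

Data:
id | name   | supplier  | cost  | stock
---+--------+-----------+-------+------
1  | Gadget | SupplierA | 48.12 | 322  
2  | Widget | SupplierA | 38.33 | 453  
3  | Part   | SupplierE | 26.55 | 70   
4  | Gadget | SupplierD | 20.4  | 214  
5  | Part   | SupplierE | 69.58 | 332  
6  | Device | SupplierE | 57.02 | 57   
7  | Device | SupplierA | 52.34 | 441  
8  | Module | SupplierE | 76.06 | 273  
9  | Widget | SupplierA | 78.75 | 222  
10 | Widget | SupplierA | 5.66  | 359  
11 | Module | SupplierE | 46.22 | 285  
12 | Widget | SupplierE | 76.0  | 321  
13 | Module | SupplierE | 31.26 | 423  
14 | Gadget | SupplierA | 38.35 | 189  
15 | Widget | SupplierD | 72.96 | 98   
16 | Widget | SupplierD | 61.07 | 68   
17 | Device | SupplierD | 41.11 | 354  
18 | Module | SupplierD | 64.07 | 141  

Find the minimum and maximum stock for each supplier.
SELECT supplier, MIN(stock), MAX(stock)
FROM products
GROUP BY supplier

Result:
  SupplierA: min=189, max=453
  SupplierD: min=68, max=354
  SupplierE: min=57, max=423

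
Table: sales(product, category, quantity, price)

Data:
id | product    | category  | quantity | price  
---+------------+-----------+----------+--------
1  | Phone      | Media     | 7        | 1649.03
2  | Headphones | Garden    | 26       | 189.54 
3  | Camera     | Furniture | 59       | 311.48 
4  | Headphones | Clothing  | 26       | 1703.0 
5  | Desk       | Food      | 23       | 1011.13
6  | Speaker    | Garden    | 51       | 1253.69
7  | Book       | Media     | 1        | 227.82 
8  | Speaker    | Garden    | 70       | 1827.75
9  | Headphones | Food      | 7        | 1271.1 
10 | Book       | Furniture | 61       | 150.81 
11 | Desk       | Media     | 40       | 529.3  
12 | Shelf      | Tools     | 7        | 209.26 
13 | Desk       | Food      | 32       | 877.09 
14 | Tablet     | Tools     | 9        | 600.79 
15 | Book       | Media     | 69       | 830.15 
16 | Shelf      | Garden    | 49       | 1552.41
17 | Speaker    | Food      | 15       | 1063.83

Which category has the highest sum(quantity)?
SELECT category, SUM(quantity) as val
FROM sales
GROUP BY category
ORDER BY val DESC
LIMIT 1

Result: Garden with sum(quantity) = 196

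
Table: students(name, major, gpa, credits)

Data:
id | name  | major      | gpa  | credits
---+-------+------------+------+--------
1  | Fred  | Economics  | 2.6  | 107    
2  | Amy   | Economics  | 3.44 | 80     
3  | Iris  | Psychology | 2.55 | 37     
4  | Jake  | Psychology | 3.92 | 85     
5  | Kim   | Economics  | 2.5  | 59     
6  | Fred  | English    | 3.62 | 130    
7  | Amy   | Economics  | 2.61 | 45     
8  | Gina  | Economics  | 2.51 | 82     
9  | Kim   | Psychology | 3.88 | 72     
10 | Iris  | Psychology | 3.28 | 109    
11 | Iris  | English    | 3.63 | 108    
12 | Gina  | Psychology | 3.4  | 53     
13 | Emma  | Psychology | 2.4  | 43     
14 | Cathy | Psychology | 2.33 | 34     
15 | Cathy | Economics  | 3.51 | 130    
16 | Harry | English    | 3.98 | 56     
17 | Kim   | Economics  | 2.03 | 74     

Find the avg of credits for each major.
SELECT major, AVG(credits) as result
FROM students
GROUP BY major

Result:
  Economics: 82.43
  English: 98.00
  Psychology: 61.86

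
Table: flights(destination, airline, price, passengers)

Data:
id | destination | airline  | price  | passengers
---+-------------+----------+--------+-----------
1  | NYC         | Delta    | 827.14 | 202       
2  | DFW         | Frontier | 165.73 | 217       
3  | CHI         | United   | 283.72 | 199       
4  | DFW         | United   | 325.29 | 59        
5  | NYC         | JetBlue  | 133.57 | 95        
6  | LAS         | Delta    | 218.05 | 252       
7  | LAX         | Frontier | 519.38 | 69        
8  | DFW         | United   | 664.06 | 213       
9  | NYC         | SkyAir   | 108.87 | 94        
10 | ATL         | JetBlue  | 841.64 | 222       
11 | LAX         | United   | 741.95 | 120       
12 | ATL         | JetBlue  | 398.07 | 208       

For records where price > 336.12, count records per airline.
SELECT airline, COUNT(*)
FROM flights
WHERE price > 336.12
GROUP BY airline

Note: WHERE filters rows before grouping.

Result:
  Delta: 1
  Frontier: 1
  JetBlue: 2
  United: 2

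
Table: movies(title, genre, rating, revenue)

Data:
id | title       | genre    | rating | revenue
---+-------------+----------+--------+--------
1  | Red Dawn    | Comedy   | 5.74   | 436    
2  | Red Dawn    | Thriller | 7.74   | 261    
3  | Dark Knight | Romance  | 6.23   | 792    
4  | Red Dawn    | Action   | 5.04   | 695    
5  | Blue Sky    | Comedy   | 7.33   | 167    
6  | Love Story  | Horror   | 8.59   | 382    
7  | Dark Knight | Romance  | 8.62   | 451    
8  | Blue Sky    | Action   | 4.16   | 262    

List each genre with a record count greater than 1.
SELECT genre, COUNT(*) as cnt
FROM movies
GROUP BY genre
HAVING COUNT(*) > 1

Result:
  Action: 2
  Comedy: 2
  Romance: 2

Note: HAVING filters groups after aggregation, WHERE filters rows before.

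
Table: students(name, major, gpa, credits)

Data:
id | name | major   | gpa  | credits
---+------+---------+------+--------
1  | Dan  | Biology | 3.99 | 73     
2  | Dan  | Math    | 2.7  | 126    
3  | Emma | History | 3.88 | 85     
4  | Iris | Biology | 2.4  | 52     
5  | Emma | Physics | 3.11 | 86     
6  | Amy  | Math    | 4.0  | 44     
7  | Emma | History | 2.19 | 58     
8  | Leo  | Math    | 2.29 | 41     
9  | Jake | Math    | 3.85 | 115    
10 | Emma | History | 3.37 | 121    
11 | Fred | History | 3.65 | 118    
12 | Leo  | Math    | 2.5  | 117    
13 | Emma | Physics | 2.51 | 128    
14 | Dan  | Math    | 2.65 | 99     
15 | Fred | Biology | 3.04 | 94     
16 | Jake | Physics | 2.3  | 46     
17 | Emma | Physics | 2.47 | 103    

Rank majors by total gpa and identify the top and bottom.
SELECT major, SUM(gpa)
FROM students
GROUP BY major
ORDER BY SUM(gpa)

All groups:
  Biology: 9.43
  Physics: 10.39
  History: 13.09
  Math: 17.99

Highest: Math (17.99)
Lowest: Biology (9.43)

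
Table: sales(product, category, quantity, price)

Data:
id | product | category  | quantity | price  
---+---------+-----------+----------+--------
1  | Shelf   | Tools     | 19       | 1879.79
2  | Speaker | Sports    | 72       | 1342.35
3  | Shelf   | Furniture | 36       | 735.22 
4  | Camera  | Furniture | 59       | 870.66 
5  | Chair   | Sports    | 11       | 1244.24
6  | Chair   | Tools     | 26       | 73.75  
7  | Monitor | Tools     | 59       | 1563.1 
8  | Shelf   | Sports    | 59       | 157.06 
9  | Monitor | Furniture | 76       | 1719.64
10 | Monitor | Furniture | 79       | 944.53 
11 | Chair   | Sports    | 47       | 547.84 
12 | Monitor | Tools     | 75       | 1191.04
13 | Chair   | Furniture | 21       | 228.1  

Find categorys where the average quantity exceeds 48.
SELECT category, AVG(quantity)
FROM sales
GROUP BY category
HAVING AVG(quantity) > 48

Result:
  Furniture: avg=54.20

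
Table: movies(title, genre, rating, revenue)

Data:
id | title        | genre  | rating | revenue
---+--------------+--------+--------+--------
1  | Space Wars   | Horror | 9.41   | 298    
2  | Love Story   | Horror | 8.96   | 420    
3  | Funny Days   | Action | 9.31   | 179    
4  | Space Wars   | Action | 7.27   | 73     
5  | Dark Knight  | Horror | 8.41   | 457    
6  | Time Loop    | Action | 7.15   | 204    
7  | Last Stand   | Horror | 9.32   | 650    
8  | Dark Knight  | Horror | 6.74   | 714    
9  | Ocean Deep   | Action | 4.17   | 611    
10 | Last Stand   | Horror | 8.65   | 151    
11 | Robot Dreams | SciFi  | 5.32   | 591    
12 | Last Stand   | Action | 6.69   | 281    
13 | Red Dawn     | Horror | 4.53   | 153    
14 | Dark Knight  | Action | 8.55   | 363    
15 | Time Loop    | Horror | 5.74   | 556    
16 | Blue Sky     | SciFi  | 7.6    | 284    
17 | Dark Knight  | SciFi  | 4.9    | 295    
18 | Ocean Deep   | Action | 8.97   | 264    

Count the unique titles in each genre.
SELECT genre, COUNT(DISTINCT title)
FROM movies
GROUP BY genre

Result:
  Action: 6 distinct
  Horror: 6 distinct
  SciFi: 3 distinct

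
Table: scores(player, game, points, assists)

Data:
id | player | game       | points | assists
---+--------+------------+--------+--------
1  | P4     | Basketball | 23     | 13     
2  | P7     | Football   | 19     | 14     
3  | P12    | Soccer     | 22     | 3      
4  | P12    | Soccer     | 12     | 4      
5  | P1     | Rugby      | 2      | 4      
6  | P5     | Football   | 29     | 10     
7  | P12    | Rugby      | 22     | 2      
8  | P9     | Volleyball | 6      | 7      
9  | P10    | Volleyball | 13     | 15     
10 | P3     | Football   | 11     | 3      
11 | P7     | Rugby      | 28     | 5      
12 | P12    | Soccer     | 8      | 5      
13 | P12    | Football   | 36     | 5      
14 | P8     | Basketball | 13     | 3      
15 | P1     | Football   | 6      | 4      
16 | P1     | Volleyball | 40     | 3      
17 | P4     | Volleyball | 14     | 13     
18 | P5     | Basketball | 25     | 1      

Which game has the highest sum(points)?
SELECT game, SUM(points) as val
FROM scores
GROUP BY game
ORDER BY val DESC
LIMIT 1

Result: Football with sum(points) = 101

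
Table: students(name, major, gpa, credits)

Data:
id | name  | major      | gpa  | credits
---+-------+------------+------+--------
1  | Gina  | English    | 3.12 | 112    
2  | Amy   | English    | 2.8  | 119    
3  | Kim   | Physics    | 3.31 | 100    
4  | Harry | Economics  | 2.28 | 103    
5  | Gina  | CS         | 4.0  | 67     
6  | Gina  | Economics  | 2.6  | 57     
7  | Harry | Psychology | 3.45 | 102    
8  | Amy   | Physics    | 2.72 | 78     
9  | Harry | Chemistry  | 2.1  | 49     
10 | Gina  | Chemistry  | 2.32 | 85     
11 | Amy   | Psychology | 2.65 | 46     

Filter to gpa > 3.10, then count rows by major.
SELECT major, COUNT(*)
FROM students
WHERE gpa > 3.10
GROUP BY major

Note: WHERE filters rows before grouping.

Result:
  CS: 1
  English: 1
  Physics: 1
  Psychology: 1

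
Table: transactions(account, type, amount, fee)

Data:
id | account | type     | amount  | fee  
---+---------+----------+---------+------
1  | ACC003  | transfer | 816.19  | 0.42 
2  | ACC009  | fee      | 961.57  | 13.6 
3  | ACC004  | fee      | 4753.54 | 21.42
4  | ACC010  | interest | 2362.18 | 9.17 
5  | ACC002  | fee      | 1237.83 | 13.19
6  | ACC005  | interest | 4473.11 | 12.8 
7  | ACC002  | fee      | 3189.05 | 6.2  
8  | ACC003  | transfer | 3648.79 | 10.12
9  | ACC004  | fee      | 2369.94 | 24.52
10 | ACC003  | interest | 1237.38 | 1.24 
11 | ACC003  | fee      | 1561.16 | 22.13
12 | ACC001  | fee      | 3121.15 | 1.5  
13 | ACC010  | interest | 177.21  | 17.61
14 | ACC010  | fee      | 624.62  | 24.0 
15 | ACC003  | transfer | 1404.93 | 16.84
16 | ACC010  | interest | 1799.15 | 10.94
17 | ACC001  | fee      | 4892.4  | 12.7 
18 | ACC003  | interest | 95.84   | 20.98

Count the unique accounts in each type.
SELECT type, COUNT(DISTINCT account)
FROM transactions
GROUP BY type

Result:
  fee: 6 distinct
  interest: 3 distinct
  transfer: 1 distinct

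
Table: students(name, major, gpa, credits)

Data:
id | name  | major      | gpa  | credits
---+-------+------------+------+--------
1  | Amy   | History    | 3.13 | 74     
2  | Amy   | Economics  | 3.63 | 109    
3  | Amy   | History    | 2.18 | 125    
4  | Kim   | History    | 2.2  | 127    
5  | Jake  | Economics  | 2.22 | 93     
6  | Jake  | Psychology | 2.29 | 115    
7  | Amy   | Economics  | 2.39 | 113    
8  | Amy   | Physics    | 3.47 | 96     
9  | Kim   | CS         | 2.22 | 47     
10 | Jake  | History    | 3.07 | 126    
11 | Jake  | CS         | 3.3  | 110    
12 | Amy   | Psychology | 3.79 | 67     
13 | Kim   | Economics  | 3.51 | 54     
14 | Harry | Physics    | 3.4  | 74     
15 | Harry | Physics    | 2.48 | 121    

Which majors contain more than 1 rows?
SELECT major, COUNT(*) as cnt
FROM students
GROUP BY major
HAVING COUNT(*) > 1

Result:
  CS: 2
  Economics: 4
  History: 4
  Physics: 3
  Psychology: 2

Note: HAVING filters groups after aggregation, WHERE filters rows before.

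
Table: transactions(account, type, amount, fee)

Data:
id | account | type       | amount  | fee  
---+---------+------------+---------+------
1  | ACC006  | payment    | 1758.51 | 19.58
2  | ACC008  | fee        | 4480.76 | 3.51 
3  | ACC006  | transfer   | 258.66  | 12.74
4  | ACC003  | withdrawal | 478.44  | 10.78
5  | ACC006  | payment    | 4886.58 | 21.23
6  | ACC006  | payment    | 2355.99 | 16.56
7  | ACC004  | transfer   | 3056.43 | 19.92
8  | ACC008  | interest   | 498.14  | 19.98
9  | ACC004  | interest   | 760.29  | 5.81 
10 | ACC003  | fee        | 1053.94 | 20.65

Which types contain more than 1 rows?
SELECT type, COUNT(*) as cnt
FROM transactions
GROUP BY type
HAVING COUNT(*) > 1

Result:
  fee: 2
  interest: 2
  payment: 3
  transfer: 2

Note: HAVING filters groups after aggregation, WHERE filters rows before.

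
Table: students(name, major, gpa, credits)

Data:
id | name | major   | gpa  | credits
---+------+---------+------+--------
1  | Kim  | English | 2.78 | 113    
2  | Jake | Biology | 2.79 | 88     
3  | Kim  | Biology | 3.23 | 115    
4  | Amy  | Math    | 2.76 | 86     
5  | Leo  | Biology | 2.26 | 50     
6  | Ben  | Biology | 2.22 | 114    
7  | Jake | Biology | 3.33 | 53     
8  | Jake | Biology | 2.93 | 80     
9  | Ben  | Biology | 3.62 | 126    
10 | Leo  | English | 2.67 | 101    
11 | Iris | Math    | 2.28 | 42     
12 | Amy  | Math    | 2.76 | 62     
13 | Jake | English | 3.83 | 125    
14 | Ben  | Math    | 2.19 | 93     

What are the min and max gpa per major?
SELECT major, MIN(gpa), MAX(gpa)
FROM students
GROUP BY major

Result:
  Biology: min=2.22, max=3.62
  English: min=2.67, max=3.83
  Math: min=2.19, max=2.76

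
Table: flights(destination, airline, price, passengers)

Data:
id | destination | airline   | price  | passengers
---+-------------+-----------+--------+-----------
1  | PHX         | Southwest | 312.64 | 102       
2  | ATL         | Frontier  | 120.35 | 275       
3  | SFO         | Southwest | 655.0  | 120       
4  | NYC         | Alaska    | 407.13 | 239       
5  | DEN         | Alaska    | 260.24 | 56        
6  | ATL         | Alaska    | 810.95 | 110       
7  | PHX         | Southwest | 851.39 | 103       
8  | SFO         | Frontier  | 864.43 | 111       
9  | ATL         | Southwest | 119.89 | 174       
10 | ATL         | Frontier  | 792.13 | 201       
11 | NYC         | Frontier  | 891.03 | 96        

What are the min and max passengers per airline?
SELECT airline, MIN(passengers), MAX(passengers)
FROM flights
GROUP BY airline

Result:
  Alaska: min=56, max=239
  Frontier: min=96, max=275
  Southwest: min=102, max=174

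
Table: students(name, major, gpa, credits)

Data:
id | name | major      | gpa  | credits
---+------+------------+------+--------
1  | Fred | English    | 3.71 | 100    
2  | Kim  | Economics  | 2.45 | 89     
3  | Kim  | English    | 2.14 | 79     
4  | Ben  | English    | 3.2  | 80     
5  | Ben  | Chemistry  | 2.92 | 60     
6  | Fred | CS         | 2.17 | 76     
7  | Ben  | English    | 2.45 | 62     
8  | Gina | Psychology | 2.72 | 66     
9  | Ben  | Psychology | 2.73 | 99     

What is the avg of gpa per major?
SELECT major, AVG(gpa) as result
FROM students
GROUP BY major

Result:
  CS: 2.17
  Chemistry: 2.92
  Economics: 2.45
  English: 2.88
  Psychology: 2.73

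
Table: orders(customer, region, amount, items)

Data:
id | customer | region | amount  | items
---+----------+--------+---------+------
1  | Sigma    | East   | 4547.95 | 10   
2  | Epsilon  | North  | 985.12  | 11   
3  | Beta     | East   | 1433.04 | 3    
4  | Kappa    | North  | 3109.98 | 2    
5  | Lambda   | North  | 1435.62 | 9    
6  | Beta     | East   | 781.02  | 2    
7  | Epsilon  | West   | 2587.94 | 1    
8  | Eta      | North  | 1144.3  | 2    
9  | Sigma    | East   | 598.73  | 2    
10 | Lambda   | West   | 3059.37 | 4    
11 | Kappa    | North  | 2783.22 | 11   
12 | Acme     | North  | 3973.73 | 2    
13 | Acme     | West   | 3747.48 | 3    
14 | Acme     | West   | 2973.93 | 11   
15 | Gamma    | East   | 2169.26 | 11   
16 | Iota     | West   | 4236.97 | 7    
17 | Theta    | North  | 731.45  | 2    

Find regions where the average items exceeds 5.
SELECT region, AVG(items)
FROM orders
GROUP BY region
HAVING AVG(items) > 5

Result:
  East: avg=5.60
  North: avg=5.57
  West: avg=5.20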